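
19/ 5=3.80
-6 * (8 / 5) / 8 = -6 / 5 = -1.20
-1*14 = -14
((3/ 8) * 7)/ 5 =21/ 40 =0.52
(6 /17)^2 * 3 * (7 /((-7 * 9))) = -12 /289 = -0.04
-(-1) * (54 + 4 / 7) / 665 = 382 / 4655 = 0.08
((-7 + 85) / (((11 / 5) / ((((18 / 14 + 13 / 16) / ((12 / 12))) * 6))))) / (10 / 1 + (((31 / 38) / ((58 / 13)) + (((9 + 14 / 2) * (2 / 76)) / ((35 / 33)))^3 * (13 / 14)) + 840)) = 390809765653125 / 744448076780287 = 0.52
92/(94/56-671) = -2576/18741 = -0.14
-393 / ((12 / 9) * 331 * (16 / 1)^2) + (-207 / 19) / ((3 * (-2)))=1.81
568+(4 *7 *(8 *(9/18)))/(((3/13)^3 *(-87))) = 1088168/2349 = 463.25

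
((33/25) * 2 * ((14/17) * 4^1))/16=231/425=0.54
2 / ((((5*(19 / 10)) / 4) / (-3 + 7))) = 64 / 19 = 3.37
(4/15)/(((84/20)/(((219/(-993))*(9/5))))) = -292/11585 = -0.03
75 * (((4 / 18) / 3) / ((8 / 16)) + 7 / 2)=273.61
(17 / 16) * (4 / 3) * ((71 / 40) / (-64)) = -1207 / 30720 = -0.04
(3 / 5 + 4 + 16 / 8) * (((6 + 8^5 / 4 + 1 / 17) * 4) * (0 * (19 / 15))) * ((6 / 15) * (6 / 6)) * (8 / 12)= 0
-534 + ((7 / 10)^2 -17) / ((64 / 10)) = -343411 / 640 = -536.58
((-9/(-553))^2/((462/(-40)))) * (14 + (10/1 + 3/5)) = -13284/23547293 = -0.00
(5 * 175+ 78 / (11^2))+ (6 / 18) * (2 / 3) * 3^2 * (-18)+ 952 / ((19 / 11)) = 3197455 / 2299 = 1390.80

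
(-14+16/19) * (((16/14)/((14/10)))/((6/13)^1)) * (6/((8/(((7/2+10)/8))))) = -219375/7448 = -29.45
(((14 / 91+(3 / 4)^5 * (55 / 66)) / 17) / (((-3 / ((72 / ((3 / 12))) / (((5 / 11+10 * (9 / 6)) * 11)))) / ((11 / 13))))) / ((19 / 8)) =-308913 / 74238320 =-0.00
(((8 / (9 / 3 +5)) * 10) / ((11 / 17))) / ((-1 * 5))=-34 / 11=-3.09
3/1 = 3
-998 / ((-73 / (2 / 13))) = 1996 / 949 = 2.10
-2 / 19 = -0.11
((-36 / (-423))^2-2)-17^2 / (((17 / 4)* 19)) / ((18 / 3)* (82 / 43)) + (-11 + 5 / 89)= -6087510259 / 459456537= -13.25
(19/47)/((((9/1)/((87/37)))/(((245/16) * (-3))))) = -134995/27824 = -4.85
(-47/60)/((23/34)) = -799/690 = -1.16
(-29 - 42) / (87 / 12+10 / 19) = -9.13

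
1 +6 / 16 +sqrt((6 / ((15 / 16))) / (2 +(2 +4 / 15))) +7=9.60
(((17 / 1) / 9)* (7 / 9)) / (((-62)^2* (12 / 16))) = 119 / 233523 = 0.00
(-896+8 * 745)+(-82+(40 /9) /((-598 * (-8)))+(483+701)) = 33185417 /5382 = 6166.00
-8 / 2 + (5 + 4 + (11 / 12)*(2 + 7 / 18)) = 1553 / 216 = 7.19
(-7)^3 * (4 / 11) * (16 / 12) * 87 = -159152 / 11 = -14468.36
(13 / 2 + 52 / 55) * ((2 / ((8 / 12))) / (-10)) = -2457 / 1100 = -2.23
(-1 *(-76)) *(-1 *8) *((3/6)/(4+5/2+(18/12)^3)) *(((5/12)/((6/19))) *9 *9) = -259920/79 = -3290.13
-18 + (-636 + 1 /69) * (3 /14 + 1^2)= -109057 /138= -790.27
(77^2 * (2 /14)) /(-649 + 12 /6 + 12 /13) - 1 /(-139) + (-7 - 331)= -396123948 /1167461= -339.30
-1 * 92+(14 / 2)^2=-43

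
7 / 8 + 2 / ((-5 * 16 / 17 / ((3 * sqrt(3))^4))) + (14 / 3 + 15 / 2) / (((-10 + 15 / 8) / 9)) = -83831 / 260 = -322.43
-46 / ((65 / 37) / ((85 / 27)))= -28934 / 351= -82.43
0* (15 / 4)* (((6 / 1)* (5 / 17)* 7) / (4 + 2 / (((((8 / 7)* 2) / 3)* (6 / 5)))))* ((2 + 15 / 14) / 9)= 0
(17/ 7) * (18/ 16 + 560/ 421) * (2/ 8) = 140573/ 94304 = 1.49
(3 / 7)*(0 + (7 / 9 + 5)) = 52 / 21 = 2.48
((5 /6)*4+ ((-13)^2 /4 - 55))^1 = -9.42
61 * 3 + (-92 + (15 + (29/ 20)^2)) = 43241/ 400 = 108.10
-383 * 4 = -1532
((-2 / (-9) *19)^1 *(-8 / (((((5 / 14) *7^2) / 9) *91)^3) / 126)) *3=-32832 / 226165496375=-0.00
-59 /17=-3.47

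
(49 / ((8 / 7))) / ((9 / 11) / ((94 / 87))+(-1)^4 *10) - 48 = -39965 / 908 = -44.01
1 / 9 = 0.11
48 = 48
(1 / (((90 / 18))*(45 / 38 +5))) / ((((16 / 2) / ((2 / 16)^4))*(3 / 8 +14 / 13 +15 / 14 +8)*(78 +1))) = 1729 / 1456399001600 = 0.00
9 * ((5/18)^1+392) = 7061/2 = 3530.50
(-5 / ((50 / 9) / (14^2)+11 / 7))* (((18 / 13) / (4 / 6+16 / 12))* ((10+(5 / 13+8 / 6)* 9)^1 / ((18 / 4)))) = -2919420 / 238459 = -12.24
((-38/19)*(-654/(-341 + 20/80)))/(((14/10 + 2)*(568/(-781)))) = 35970/23171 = 1.55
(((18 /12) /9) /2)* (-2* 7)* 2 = -2.33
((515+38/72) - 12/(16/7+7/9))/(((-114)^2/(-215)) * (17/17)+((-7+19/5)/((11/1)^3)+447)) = 1017222426715/768569632668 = 1.32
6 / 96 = 1 / 16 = 0.06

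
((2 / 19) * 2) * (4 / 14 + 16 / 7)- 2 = -194 / 133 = -1.46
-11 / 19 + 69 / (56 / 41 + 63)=24722 / 50141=0.49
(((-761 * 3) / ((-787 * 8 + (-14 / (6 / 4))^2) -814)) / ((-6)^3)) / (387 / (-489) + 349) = -124043 / 28699569184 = -0.00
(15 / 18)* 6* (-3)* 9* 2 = -270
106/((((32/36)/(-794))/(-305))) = 57757545/2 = 28878772.50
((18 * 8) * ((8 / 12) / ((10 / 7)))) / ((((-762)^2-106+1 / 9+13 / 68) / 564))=115976448 / 1776447205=0.07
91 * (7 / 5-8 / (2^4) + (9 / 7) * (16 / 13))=225.90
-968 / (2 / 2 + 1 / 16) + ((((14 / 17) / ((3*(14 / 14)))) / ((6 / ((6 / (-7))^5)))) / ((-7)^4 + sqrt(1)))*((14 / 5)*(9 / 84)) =-223306062088 / 245106085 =-911.06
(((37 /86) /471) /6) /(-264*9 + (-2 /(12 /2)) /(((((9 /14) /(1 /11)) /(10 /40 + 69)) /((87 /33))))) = -13431 /210374864530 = -0.00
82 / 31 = 2.65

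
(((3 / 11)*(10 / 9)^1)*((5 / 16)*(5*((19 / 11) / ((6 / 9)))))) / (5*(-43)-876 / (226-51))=-415625 / 74537936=-0.01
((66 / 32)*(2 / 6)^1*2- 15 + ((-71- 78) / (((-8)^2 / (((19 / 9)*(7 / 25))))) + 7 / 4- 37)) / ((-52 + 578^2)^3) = -723617 / 536693967389963059200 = -0.00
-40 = -40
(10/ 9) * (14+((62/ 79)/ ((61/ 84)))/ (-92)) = 15504160/ 997533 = 15.54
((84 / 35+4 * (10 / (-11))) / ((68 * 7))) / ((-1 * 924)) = 1 / 355740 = 0.00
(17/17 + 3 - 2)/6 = 1/3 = 0.33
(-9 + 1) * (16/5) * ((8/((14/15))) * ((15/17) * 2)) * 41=-1889280/119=-15876.30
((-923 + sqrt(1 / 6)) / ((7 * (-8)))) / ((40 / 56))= 923 / 40-sqrt(6) / 240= 23.06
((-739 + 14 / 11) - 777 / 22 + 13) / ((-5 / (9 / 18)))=16721 / 220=76.00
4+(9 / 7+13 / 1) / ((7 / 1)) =296 / 49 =6.04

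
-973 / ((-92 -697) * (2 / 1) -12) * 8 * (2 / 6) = 3892 / 2385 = 1.63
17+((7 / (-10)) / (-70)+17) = 3401 / 100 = 34.01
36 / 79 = 0.46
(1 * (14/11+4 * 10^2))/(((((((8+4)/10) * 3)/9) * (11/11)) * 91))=11035/1001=11.02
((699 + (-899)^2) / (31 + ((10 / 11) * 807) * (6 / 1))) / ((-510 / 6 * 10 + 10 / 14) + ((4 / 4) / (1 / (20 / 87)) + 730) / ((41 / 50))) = 44434333020 / 10041694057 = 4.42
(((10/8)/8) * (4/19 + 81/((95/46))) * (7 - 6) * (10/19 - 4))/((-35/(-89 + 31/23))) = -2225124/41515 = -53.60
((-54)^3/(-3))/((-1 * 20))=-13122/5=-2624.40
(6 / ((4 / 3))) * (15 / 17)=135 / 34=3.97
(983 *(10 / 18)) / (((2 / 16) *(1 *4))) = 9830 / 9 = 1092.22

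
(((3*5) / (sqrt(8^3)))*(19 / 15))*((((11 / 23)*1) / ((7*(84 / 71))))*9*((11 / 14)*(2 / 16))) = 489687*sqrt(2) / 16156672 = 0.04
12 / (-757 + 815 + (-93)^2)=12 / 8707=0.00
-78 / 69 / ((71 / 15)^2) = -5850 / 115943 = -0.05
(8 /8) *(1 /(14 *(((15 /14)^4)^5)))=5976303958948914397184 /332525673007965087890625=0.02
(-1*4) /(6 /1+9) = -4 /15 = -0.27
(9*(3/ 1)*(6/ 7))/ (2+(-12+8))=-81/ 7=-11.57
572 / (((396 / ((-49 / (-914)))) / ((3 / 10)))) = 637 / 27420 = 0.02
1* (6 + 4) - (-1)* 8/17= 178/17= 10.47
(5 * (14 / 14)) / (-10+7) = -5 / 3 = -1.67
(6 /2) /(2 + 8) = 3 /10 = 0.30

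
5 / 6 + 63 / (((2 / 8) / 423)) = 639581 / 6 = 106596.83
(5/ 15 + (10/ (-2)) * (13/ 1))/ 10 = -97/ 15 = -6.47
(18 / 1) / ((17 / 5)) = 90 / 17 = 5.29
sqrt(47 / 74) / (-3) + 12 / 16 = 3 / 4 - sqrt(3478) / 222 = 0.48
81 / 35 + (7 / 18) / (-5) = 1409 / 630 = 2.24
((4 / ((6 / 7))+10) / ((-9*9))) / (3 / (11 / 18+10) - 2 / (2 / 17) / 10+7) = -84040 / 2591109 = -0.03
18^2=324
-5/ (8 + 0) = -5/ 8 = -0.62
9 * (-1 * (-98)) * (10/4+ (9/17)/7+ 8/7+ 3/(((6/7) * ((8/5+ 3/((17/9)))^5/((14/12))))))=3290.64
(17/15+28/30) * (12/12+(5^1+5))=341/15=22.73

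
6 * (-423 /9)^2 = 13254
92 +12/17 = 1576/17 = 92.71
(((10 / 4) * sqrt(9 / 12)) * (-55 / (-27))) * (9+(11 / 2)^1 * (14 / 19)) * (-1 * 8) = -136400 * sqrt(3) / 513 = -460.53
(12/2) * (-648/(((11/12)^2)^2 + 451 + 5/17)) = -1370566656/159335489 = -8.60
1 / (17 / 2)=0.12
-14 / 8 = -7 / 4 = -1.75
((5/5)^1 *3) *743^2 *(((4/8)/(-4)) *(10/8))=-8280735/32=-258772.97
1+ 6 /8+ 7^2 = 203 /4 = 50.75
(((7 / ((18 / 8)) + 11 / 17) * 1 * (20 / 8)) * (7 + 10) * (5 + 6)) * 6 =31625 / 3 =10541.67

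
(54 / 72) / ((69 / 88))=22 / 23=0.96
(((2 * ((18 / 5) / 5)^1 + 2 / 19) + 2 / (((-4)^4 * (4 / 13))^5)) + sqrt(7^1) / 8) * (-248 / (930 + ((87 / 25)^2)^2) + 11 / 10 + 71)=134.83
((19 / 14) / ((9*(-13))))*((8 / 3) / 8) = -0.00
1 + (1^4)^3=2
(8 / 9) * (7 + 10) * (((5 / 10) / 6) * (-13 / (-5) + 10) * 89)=21182 / 15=1412.13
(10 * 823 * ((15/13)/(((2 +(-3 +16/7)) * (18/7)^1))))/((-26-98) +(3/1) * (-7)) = -201635/10179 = -19.81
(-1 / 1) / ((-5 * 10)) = 1 / 50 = 0.02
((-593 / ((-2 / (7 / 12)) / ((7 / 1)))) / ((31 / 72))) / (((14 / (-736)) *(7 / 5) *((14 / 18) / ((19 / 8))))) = -69968070 / 217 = -322433.50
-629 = -629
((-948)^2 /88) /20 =56169 /110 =510.63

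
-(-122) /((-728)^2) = 61 /264992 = 0.00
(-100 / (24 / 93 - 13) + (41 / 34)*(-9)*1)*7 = -56497 / 2686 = -21.03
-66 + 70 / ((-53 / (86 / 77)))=-39338 / 583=-67.48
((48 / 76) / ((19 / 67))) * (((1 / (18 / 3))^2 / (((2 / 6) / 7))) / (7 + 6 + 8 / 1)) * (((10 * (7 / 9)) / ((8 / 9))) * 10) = 5.41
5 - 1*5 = 0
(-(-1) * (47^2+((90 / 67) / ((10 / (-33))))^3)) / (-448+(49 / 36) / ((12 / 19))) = -275696954208 / 57928457615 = -4.76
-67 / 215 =-0.31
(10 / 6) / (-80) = -1 / 48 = -0.02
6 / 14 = 3 / 7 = 0.43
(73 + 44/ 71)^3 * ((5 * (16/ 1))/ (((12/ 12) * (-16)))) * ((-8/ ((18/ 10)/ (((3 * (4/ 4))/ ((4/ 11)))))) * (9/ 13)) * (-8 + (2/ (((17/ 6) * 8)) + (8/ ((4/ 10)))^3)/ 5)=6377320497213495885/ 79098331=80625222006.44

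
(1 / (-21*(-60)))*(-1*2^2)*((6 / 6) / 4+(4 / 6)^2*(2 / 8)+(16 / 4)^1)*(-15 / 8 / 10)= 0.00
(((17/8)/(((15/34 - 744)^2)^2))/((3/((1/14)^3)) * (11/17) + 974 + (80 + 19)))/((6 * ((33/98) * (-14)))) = -168962983/4399599478372074633507147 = -0.00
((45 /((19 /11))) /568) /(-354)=-165 /1273456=-0.00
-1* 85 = -85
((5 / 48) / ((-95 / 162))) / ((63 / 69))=-207 / 1064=-0.19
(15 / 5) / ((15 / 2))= 2 / 5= 0.40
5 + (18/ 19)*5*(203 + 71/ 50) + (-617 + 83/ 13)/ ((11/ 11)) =447922/ 1235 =362.69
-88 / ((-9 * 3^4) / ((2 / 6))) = 88 / 2187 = 0.04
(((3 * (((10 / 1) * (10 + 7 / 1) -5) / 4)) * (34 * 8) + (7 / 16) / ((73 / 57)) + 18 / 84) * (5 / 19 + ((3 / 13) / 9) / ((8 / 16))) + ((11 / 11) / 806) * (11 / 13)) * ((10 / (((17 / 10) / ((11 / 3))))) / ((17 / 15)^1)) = 201429.88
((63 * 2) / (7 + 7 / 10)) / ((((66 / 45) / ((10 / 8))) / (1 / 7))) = 3375 / 1694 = 1.99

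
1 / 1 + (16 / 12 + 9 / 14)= 125 / 42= 2.98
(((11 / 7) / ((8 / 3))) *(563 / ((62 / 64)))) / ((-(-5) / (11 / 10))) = 408738 / 5425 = 75.34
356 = 356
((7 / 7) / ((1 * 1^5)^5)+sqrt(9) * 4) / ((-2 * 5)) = -13 / 10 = -1.30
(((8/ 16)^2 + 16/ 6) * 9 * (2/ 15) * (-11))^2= 5929/ 4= 1482.25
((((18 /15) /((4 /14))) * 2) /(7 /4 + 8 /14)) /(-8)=-147 /325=-0.45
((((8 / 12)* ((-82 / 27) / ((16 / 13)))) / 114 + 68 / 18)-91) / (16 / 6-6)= 3222173 / 123120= 26.17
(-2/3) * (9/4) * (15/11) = -45/22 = -2.05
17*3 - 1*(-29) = 80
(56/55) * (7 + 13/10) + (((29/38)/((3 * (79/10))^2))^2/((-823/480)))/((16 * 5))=726131520659567564/85923480421421775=8.45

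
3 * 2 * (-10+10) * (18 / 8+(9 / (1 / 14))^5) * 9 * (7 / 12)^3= 0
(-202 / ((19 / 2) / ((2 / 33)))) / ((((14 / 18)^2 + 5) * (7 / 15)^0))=-10908 / 47443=-0.23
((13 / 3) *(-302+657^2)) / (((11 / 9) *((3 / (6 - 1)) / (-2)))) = -56075110 / 11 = -5097737.27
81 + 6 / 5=411 / 5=82.20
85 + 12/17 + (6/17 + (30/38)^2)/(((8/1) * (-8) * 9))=85.70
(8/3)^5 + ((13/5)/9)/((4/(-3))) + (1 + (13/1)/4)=337481/2430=138.88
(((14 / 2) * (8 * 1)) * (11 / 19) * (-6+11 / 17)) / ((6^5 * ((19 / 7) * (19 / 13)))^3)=-5280271997 / 893105773356104257536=-0.00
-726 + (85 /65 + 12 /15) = -47053 /65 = -723.89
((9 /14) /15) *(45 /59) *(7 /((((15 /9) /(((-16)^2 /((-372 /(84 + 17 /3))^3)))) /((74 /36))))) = -720209033 /711855945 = -1.01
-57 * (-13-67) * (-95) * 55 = -23826000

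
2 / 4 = 1 / 2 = 0.50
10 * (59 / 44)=295 / 22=13.41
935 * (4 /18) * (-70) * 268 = -35081200 /9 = -3897911.11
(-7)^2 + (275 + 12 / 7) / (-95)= 30648 / 665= 46.09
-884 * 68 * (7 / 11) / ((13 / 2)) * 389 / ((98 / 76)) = -136703936 / 77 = -1775375.79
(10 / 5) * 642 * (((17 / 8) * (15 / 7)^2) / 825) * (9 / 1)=147339 / 1078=136.68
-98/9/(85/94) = -9212/765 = -12.04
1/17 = 0.06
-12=-12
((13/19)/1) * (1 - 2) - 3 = -70/19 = -3.68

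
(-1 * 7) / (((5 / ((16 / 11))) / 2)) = -224 / 55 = -4.07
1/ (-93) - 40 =-3721/ 93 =-40.01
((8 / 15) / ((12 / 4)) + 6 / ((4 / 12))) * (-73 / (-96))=29857 / 2160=13.82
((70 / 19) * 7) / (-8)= -245 / 76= -3.22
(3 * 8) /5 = 24 /5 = 4.80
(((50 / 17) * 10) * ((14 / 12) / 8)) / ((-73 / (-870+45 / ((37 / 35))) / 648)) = 31503.77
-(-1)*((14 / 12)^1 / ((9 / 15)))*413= 14455 / 18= 803.06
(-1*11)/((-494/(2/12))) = 11/2964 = 0.00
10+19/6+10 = 139/6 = 23.17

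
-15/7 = -2.14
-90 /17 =-5.29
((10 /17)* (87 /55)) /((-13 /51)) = -522 /143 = -3.65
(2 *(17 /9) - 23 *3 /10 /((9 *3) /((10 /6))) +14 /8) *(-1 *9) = -551 /12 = -45.92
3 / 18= 1 / 6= 0.17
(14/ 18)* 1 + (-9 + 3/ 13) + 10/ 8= -3155/ 468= -6.74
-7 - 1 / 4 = -29 / 4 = -7.25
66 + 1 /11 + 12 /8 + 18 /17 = 25675 /374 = 68.65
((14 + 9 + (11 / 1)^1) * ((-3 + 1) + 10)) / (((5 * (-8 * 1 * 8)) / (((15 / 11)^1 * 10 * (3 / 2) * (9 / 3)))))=-2295 / 44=-52.16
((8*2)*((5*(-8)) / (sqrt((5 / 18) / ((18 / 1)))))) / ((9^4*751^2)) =-256*sqrt(5) / 411156729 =-0.00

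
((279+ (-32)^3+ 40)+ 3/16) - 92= -520653/16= -32540.81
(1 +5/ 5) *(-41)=-82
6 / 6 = 1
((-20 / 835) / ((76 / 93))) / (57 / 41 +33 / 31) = -39401 / 3299920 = -0.01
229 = 229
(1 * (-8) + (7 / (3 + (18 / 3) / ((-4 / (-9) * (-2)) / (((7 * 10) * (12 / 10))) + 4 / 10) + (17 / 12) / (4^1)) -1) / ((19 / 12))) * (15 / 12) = -590035 / 56221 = -10.49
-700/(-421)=1.66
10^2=100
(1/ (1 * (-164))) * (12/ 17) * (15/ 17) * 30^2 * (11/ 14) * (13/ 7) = -2895750/ 580601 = -4.99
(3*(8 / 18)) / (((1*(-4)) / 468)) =-156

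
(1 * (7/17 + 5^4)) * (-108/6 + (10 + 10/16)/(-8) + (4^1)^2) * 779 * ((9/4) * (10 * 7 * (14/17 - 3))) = 2570125436865/4624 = 555822975.10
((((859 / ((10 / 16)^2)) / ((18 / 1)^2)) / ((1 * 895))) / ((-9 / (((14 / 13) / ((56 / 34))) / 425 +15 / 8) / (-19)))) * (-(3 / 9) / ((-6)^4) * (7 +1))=-79630159 / 1288190840625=-0.00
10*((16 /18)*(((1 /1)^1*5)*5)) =2000 /9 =222.22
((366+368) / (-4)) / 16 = -11.47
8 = 8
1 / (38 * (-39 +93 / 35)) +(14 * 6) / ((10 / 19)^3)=3481130177 / 6042000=576.16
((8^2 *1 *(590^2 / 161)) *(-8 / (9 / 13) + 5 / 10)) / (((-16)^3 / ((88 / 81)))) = 190497725 / 469476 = 405.77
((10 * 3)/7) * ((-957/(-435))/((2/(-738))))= -24354/7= -3479.14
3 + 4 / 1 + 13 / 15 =118 / 15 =7.87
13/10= 1.30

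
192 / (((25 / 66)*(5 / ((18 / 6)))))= 38016 / 125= 304.13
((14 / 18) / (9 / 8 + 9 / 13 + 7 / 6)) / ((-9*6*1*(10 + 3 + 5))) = -26 / 96957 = -0.00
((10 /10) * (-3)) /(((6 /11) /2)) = -11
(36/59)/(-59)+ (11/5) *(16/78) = 299308/678795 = 0.44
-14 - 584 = -598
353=353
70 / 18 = 35 / 9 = 3.89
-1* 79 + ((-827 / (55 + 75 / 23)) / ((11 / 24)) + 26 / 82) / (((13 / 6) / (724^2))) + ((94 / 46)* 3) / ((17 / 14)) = -5695196693581931 / 767965055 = -7415958.13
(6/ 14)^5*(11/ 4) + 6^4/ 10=43577109/ 336140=129.64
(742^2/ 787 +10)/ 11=558434/ 8657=64.51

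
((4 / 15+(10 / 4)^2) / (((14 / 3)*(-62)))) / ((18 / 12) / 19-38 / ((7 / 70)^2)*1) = 7429 / 1253365960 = 0.00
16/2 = 8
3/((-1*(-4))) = 3/4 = 0.75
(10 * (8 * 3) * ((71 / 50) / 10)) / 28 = 213 / 175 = 1.22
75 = 75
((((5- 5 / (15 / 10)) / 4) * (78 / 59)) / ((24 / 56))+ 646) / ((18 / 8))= 458278 / 1593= 287.68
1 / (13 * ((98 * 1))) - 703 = -895621 / 1274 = -703.00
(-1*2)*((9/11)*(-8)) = 144/11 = 13.09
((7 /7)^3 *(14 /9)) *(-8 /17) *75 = -2800 /51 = -54.90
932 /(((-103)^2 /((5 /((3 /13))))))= 60580 /31827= 1.90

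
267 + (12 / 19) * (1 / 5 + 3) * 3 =25941 / 95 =273.06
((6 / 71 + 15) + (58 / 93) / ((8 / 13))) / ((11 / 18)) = 1275537 / 48422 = 26.34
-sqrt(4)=-2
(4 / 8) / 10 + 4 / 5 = 17 / 20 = 0.85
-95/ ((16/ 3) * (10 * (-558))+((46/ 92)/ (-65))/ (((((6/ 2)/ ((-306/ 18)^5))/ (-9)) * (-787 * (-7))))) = 68036150/ 21317478771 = 0.00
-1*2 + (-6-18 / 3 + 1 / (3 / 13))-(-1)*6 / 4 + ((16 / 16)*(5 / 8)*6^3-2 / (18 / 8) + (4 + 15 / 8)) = 131.82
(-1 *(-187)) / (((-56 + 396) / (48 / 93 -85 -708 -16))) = -275693 / 620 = -444.67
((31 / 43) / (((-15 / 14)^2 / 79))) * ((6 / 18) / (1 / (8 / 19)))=3840032 / 551475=6.96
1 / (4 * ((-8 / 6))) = -3 / 16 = -0.19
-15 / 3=-5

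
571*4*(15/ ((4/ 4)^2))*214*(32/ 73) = 234612480/ 73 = 3213869.59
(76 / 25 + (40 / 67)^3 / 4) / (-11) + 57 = 4691202037 / 82709825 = 56.72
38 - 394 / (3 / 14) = -1800.67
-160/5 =-32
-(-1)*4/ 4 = 1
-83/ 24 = -3.46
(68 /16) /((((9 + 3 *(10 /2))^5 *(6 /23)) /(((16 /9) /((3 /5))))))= 0.00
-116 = -116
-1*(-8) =8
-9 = -9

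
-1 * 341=-341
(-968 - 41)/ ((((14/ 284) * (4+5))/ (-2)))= 286556/ 63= 4548.51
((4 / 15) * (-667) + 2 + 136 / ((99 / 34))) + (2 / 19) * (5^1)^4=-595996 / 9405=-63.37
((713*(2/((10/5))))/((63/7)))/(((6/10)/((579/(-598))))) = -29915/234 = -127.84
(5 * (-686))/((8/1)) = -1715/4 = -428.75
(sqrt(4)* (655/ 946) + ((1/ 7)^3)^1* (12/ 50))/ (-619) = -5619463/ 2510648525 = -0.00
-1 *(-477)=477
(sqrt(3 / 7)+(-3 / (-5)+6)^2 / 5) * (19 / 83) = 19 * sqrt(21) / 581+20691 / 10375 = 2.14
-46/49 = -0.94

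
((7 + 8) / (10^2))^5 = 243 / 3200000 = 0.00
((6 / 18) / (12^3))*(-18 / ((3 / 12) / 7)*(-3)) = 7 / 24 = 0.29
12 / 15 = 4 / 5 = 0.80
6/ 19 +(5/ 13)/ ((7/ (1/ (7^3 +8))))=191741/ 606879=0.32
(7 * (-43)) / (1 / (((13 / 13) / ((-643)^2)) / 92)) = -301 / 38037308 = -0.00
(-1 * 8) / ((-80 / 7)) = 7 / 10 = 0.70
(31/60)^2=0.27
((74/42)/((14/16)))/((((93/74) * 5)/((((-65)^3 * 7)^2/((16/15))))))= 103248461265625/93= 1110198508232.53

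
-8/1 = -8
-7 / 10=-0.70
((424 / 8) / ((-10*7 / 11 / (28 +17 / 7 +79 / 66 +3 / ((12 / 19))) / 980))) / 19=-93757 / 6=-15626.17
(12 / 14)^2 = 36 / 49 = 0.73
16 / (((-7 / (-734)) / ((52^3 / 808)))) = 206412544 / 707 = 291955.51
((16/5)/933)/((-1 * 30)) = -8/69975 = -0.00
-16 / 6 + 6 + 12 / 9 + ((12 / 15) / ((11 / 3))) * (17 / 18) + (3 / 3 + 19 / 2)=1691 / 110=15.37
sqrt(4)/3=2/3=0.67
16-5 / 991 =15851 / 991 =15.99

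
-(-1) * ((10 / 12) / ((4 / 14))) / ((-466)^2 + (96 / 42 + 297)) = 245 / 18266244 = 0.00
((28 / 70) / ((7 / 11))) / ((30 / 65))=1.36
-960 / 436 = -240 / 109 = -2.20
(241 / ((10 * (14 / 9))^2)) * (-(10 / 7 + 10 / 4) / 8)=-214731 / 439040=-0.49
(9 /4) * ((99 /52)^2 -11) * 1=-179487 /10816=-16.59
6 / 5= 1.20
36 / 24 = 1.50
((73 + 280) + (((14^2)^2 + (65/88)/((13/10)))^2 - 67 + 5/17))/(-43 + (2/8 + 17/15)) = -728589234039135/20545316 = -35462546.99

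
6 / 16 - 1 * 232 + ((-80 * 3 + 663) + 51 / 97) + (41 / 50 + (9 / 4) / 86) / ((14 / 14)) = 80394747 / 417100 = 192.75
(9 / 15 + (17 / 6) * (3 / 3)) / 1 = 103 / 30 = 3.43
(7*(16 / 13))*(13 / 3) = 112 / 3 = 37.33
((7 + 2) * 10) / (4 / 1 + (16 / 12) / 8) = 108 / 5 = 21.60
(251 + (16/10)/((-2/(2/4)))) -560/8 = 903/5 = 180.60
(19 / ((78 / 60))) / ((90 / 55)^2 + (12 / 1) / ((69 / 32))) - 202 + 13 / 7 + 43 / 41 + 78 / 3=-1466321617 / 8558914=-171.32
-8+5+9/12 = -9/4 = -2.25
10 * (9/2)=45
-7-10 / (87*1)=-619 / 87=-7.11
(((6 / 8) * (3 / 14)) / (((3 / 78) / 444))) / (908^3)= 12987 / 5240293184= 0.00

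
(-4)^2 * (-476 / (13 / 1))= -7616 / 13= -585.85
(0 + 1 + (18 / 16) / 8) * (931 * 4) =4247.69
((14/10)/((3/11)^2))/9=847/405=2.09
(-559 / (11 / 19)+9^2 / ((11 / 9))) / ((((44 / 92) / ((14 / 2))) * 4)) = -398153 / 121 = -3290.52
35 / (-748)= -35 / 748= -0.05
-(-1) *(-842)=-842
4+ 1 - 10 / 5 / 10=24 / 5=4.80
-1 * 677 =-677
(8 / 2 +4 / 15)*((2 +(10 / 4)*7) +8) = 352 / 3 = 117.33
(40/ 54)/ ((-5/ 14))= -56/ 27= -2.07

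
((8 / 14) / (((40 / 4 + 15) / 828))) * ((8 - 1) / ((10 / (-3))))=-4968 / 125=-39.74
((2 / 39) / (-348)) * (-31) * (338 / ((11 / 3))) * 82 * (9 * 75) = 7435350 / 319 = 23308.31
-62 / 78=-31 / 39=-0.79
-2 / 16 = -1 / 8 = -0.12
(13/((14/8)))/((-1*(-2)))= 26/7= 3.71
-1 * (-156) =156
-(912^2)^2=-691798081536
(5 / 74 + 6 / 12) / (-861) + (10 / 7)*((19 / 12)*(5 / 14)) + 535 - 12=467233895 / 891996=523.81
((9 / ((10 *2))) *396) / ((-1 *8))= -891 / 40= -22.28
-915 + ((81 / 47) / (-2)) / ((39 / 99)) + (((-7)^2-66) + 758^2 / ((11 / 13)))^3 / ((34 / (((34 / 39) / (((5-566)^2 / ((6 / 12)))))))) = 362674264165667469354 / 28438224529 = 12753055796.29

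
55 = 55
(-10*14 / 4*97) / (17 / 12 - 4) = 40740 / 31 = 1314.19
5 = 5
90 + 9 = 99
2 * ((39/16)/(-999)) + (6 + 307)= 833819/2664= 313.00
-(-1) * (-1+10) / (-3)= -3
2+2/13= 28/13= 2.15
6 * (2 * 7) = 84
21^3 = 9261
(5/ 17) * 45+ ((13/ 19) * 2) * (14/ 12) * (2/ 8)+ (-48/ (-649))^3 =14446655455895/ 1059541224324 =13.63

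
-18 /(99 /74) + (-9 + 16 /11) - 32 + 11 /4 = -50.25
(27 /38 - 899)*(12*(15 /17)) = -3072150 /323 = -9511.30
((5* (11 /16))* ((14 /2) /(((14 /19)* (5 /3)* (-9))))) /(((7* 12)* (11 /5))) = -95 /8064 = -0.01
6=6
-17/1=-17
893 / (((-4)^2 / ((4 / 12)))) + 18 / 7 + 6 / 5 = 37591 / 1680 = 22.38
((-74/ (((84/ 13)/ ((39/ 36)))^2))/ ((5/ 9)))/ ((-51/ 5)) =1056757/ 2878848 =0.37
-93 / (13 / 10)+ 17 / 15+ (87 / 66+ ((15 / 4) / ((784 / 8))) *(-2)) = -29077709 / 420420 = -69.16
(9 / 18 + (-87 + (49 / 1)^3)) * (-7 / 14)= -58781.25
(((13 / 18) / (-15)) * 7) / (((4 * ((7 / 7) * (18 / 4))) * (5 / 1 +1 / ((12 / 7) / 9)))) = -0.00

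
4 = 4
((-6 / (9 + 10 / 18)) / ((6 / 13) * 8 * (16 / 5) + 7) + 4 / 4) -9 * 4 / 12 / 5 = 96403 / 262945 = 0.37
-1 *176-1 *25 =-201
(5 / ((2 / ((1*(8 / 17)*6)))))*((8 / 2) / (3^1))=160 / 17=9.41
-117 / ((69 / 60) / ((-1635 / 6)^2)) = -173759625 / 23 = -7554766.30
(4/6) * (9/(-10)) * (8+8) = -48/5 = -9.60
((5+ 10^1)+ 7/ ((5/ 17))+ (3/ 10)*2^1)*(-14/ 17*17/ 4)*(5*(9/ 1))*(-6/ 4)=37233/ 4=9308.25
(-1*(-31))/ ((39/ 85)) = 2635/ 39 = 67.56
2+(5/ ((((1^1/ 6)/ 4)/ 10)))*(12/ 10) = 1442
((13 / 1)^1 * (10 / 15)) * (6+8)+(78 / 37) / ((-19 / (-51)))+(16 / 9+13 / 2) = 1711703 / 12654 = 135.27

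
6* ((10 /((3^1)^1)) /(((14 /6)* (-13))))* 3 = -180 /91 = -1.98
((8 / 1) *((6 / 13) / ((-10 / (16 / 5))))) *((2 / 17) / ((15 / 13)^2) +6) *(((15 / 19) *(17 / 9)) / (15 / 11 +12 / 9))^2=-6131637248 / 2787993975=-2.20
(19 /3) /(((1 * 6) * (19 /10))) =5 /9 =0.56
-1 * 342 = -342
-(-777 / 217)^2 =-12321 / 961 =-12.82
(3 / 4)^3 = 27 / 64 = 0.42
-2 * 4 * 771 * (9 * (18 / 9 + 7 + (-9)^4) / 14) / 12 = -15196410 / 7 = -2170915.71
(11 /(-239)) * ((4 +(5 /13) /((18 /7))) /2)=-10681 /111852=-0.10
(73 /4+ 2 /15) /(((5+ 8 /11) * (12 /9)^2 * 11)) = 0.16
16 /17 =0.94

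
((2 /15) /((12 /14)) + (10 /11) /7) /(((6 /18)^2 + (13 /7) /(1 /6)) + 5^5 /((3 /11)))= 989 /39742120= 0.00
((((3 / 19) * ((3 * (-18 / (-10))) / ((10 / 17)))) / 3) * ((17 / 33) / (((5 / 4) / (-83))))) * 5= -82.63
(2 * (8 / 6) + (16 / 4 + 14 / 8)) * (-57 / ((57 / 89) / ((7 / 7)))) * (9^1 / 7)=-26967 / 28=-963.11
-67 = -67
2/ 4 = 1/ 2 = 0.50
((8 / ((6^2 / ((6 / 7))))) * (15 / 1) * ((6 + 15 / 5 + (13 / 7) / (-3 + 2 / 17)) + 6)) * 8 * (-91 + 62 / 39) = -2747198080 / 93639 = -29338.18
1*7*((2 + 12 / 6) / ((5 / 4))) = 112 / 5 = 22.40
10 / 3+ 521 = 1573 / 3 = 524.33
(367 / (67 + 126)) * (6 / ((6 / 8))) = 2936 / 193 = 15.21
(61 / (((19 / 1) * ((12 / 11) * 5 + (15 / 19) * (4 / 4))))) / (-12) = -0.04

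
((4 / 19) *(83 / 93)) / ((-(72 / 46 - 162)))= 3818 / 3260115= 0.00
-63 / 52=-1.21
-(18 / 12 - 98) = 193 / 2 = 96.50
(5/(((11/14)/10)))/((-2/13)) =-4550/11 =-413.64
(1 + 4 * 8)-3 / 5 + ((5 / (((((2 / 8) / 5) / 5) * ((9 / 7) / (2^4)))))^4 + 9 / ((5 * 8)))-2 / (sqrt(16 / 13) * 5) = 78675968000001712421 / 52488-sqrt(13) / 10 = 1498932479804940.05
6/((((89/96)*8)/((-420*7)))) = -211680/89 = -2378.43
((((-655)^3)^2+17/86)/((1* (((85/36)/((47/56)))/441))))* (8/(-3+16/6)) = -1085871459266926477780698/3655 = -297092054518994932361.34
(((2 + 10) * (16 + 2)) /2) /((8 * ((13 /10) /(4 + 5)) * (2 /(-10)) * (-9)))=675 /13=51.92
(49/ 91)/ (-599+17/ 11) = -0.00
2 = 2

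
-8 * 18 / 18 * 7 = -56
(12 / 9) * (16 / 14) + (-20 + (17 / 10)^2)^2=294.28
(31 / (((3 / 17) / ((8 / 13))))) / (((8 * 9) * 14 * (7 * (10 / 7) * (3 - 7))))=-527 / 196560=-0.00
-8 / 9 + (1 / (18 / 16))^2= -8 / 81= -0.10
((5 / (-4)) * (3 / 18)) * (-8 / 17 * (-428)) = -2140 / 51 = -41.96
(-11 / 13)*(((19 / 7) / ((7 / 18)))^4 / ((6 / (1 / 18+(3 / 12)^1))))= -7663656726 / 74942413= -102.26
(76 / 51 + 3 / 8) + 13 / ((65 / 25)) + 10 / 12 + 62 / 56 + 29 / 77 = 96157 / 10472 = 9.18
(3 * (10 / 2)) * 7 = 105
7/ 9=0.78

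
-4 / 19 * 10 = -40 / 19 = -2.11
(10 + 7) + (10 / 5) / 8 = 69 / 4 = 17.25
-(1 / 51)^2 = -1 / 2601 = -0.00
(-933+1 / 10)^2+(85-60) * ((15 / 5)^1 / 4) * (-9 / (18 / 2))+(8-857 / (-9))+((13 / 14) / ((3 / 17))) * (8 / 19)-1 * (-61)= 52096438351 / 59850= 870450.10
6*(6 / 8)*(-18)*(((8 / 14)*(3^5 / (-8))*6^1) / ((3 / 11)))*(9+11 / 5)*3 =5196312 / 5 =1039262.40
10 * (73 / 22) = 365 / 11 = 33.18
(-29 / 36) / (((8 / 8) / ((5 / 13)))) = -145 / 468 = -0.31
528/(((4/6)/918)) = 727056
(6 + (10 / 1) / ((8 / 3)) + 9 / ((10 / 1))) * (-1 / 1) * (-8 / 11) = 426 / 55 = 7.75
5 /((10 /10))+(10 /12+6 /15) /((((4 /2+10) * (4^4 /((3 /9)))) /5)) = 276517 /55296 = 5.00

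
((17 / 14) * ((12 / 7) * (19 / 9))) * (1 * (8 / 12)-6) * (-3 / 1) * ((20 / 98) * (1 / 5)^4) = 20672 / 900375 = 0.02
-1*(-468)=468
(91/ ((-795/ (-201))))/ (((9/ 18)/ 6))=73164/ 265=276.09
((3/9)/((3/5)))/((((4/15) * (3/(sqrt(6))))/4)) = 25 * sqrt(6)/9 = 6.80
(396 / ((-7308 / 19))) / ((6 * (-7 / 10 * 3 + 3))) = -1045 / 5481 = -0.19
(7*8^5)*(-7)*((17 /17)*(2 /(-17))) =3211264 /17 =188897.88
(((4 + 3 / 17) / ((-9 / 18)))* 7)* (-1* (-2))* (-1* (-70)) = -139160 / 17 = -8185.88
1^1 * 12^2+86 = 230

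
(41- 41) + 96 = 96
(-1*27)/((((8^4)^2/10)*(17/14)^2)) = -6615/606076928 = -0.00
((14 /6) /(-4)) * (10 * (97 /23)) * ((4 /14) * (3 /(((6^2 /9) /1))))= -485 /92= -5.27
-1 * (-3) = 3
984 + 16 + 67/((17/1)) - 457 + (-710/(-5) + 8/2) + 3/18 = 70697/102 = 693.11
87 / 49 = 1.78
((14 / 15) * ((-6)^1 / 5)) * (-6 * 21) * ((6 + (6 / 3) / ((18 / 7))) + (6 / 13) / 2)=989.05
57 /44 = 1.30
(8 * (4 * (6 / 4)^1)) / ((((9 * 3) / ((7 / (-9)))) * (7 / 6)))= -32 / 27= -1.19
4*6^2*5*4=2880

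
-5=-5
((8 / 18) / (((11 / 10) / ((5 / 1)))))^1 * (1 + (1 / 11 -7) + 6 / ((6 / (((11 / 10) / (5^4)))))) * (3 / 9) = -1624516 / 408375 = -3.98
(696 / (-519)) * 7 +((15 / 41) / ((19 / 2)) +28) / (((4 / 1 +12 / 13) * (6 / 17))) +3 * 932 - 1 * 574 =57669480769 / 25875264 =2228.75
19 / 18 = 1.06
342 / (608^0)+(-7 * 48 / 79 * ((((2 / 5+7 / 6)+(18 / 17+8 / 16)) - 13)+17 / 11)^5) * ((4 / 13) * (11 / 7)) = 447322865566833389661002 / 5404068329987559375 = 82775.21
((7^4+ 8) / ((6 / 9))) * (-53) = -383031 / 2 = -191515.50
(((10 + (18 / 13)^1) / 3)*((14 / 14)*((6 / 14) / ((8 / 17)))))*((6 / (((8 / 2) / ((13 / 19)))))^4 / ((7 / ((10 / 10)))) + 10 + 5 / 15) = 288971931215 / 7969389792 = 36.26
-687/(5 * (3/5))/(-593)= 0.39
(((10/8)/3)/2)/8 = 5/192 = 0.03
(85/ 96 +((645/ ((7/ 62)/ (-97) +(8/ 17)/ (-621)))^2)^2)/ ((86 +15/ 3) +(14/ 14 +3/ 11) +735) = 593948176981612697450347898586010807825945867/ 38720286978772708570235520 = 15339456995947055389.28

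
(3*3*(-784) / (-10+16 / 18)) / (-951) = -10584 / 12997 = -0.81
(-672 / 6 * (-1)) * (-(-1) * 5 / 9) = 560 / 9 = 62.22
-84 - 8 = -92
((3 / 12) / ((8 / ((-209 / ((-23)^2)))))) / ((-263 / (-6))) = -627 / 2226032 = -0.00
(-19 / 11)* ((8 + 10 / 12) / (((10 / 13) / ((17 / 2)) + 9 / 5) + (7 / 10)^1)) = -222547 / 37785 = -5.89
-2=-2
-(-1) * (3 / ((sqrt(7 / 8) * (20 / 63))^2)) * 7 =238.14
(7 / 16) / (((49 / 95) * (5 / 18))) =171 / 56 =3.05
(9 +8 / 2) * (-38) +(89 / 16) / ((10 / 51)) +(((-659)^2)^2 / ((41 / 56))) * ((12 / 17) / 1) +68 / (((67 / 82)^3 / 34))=6098953626424095336369 / 33541089760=181835285319.13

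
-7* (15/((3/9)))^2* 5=-70875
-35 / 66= -0.53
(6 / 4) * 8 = 12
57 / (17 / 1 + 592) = 19 / 203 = 0.09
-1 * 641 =-641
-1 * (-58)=58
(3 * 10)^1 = 30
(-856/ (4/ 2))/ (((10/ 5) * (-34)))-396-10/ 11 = -73045/ 187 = -390.61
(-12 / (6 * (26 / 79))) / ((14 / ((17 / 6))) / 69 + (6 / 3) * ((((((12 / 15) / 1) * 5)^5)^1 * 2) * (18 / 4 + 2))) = -30889 / 135330156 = -0.00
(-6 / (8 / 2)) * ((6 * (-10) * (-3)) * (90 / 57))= -8100 / 19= -426.32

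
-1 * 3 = -3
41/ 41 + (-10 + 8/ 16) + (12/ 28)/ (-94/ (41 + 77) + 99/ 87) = -29615/ 4088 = -7.24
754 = 754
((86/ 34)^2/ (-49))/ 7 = -1849/ 99127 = -0.02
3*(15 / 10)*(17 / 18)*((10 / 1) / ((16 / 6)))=255 / 16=15.94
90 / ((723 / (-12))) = -360 / 241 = -1.49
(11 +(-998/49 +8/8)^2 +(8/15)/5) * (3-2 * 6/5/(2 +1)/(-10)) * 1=764996188/643125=1189.50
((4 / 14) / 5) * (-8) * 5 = -16 / 7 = -2.29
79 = 79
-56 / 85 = -0.66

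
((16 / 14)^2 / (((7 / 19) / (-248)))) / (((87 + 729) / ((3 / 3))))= -18848 / 17493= -1.08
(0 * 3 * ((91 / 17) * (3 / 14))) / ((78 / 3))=0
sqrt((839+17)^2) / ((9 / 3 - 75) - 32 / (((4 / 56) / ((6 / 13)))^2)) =-18083 / 29745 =-0.61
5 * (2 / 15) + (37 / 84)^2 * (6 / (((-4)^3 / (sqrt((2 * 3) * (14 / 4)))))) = 2 / 3 - 1369 * sqrt(21) / 75264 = 0.58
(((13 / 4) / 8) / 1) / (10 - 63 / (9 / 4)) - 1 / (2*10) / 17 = -0.03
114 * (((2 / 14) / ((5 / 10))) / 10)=114 / 35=3.26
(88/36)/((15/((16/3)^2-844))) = -32296/243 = -132.91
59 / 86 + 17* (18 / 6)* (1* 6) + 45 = 30245 / 86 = 351.69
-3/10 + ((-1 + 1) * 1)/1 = -0.30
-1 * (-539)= 539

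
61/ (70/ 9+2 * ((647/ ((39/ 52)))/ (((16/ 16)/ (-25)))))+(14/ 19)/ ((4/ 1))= 674012/ 3687235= 0.18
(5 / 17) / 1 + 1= 22 / 17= 1.29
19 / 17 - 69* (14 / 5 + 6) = -51517 / 85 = -606.08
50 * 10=500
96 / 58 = 48 / 29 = 1.66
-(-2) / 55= 2 / 55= 0.04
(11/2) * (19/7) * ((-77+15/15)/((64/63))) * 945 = -33773355/32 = -1055417.34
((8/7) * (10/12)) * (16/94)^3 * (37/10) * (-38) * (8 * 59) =-679559168/2180283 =-311.68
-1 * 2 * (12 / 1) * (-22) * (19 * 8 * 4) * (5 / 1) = 1605120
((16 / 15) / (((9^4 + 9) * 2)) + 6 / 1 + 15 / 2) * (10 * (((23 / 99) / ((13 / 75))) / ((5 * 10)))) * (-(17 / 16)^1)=-40015331 / 10406880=-3.85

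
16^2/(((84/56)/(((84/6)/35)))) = 1024/15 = 68.27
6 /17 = 0.35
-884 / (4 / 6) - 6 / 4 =-2655 / 2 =-1327.50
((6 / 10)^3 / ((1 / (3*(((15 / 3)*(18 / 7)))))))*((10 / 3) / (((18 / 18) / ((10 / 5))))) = 1944 / 35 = 55.54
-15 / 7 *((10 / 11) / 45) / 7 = -10 / 1617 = -0.01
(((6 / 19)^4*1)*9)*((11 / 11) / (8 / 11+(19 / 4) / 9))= 4618944 / 64769537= 0.07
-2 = -2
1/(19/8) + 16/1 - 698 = -12950/19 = -681.58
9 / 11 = 0.82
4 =4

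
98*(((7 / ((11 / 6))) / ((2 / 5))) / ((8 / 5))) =25725 / 44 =584.66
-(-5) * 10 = 50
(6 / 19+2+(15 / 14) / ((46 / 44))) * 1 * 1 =10219 / 3059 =3.34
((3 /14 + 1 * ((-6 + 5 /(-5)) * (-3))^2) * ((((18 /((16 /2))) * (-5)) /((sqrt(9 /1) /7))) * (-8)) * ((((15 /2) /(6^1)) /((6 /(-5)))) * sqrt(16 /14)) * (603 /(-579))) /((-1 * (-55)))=31039425 * sqrt(14) /59444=1953.75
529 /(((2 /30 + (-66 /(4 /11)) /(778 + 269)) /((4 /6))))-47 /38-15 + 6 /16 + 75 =-551207127 /169784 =-3246.52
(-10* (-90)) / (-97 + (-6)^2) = -900 / 61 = -14.75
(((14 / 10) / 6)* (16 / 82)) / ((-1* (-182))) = 2 / 7995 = 0.00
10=10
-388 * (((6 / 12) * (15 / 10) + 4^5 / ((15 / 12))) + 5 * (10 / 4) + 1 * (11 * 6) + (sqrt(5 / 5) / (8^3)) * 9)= -223107469 / 640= -348605.42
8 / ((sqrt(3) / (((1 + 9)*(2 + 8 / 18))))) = 1760*sqrt(3) / 27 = 112.90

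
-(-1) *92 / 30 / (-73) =-46 / 1095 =-0.04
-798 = -798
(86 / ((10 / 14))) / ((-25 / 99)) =-59598 / 125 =-476.78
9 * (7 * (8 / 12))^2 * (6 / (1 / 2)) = 2352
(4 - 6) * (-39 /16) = 39 /8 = 4.88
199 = 199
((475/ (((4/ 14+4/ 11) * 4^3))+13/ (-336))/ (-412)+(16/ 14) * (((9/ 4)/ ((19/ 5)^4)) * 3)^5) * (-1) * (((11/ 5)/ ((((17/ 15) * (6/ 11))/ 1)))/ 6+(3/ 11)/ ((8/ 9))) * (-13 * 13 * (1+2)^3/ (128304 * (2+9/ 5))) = -561170594412466491829707310889131235/ 2409812987417612379331689214033107812352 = -0.00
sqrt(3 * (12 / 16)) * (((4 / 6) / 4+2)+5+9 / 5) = 269 / 20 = 13.45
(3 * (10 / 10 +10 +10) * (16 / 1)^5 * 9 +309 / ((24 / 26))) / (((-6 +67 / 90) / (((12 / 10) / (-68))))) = 1996351.08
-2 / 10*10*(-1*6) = 12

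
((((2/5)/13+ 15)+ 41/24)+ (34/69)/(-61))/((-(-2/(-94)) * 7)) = -112.34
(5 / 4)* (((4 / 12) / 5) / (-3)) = -1 / 36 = -0.03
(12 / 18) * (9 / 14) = 3 / 7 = 0.43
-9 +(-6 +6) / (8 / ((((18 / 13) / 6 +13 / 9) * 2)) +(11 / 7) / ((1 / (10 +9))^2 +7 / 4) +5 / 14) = -9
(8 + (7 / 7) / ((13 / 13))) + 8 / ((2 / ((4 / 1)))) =25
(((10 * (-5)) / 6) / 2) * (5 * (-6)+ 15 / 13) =3125 / 26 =120.19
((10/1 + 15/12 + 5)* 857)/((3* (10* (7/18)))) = 33423/28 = 1193.68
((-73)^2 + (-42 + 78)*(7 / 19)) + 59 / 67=6801822 / 1273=5343.14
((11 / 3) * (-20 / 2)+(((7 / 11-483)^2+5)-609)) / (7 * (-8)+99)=5396.14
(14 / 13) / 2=7 / 13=0.54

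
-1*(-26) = 26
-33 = -33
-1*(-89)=89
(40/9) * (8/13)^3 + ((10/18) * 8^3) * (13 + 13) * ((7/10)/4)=1295.26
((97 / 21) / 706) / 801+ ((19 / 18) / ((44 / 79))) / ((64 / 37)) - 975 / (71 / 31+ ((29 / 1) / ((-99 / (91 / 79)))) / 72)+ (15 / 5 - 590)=-1350951600199894364533 / 1334297676767666688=-1012.48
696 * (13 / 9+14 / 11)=62408 / 33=1891.15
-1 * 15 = -15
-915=-915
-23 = -23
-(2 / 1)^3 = -8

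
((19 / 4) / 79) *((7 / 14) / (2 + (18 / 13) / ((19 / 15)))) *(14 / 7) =4693 / 241424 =0.02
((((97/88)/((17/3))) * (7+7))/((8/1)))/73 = 0.00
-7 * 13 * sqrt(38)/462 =-13 * sqrt(38)/66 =-1.21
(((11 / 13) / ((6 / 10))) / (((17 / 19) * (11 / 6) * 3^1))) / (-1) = -190 / 663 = -0.29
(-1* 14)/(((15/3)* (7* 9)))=-2/45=-0.04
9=9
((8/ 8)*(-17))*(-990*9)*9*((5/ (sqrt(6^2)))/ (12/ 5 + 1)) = 334125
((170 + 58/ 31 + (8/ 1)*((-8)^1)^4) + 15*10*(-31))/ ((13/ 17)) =14908762/ 403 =36994.45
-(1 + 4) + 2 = -3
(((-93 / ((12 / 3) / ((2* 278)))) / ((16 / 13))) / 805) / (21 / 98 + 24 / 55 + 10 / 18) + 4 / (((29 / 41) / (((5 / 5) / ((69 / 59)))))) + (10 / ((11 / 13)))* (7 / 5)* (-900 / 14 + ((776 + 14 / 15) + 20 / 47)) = 313762582573373 / 26607777240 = 11792.14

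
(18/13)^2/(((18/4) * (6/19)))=228/169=1.35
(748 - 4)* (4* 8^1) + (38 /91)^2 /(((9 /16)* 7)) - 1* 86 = 12375861670 /521703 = 23722.04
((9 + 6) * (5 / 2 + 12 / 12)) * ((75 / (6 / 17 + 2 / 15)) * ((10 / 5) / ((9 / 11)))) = 2454375 / 124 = 19793.35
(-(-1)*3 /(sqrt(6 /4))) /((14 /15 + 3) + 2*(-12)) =-15*sqrt(6) /301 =-0.12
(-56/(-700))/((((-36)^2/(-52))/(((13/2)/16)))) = -169/129600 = -0.00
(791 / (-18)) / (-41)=791 / 738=1.07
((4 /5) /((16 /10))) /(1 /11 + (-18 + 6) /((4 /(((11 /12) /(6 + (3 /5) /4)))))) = -1.40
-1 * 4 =-4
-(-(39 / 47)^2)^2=-2313441 / 4879681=-0.47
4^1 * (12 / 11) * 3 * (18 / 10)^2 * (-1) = -42.41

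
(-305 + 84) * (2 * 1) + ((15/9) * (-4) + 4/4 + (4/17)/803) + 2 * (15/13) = -237104063/532389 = -445.36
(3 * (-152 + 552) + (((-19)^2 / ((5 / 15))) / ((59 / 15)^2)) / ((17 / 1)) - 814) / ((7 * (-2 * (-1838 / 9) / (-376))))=-19530753462 / 380685641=-51.30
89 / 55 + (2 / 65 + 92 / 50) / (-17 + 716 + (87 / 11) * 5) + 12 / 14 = 125939039 / 50825775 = 2.48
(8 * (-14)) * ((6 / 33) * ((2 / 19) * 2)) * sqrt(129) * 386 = -18795.07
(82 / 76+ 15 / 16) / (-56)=-613 / 17024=-0.04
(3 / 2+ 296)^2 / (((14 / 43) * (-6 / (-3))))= 2174725 / 16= 135920.31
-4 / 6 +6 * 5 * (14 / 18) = 68 / 3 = 22.67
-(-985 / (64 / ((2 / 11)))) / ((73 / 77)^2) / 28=75845 / 682112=0.11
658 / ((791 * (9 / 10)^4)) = 940000 / 741393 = 1.27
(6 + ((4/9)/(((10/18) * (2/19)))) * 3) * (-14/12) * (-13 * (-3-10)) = -28392/5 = -5678.40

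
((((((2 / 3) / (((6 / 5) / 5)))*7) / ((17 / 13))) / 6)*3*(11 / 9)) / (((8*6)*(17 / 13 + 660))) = 325325 / 1136454624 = 0.00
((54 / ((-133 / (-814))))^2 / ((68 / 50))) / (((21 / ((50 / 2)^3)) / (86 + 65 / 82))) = 447622680810937500 / 86304631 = 5186543011.94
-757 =-757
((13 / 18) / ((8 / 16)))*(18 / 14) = 13 / 7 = 1.86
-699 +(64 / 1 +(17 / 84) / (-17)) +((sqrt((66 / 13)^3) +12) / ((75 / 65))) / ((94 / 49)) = -12428119 / 19740 +539 * sqrt(858) / 3055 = -624.42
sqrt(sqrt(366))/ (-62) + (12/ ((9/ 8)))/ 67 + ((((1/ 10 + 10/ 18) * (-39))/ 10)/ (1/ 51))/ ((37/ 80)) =-10477436/ 37185 - 366^(1/ 4)/ 62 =-281.84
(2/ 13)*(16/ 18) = 16/ 117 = 0.14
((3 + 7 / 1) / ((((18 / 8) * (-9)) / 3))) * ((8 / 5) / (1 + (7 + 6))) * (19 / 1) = -608 / 189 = -3.22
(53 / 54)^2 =2809 / 2916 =0.96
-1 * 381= -381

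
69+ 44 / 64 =1115 / 16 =69.69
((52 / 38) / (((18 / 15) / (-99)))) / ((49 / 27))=-57915 / 931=-62.21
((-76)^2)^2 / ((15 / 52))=1734833152 / 15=115655543.47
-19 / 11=-1.73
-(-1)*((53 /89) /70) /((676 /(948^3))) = 5644310472 /526435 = 10721.76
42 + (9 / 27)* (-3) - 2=39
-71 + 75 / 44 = -3049 / 44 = -69.30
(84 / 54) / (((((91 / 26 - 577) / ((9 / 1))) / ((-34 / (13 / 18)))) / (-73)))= -1250928 / 14911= -83.89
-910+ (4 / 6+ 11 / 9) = -8173 / 9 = -908.11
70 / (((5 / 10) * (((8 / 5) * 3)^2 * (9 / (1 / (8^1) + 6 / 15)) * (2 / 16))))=1225 / 432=2.84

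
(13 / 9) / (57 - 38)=13 / 171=0.08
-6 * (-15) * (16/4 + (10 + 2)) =1440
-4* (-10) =40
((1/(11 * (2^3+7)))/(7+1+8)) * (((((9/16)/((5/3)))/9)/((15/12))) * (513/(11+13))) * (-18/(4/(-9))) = 13851/1408000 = 0.01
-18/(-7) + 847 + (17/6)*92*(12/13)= 99207/91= 1090.19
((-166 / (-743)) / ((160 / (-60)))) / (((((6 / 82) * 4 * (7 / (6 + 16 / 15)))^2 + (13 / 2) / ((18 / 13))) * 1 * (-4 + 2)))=10581842889 / 1207069479886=0.01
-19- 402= -421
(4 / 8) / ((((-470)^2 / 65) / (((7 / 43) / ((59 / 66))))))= 3003 / 112084660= 0.00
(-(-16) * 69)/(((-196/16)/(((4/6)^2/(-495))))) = 5888/72765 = 0.08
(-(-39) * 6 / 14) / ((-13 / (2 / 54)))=-0.05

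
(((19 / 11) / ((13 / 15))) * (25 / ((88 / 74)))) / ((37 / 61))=434625 / 6292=69.08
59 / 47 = 1.26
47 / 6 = 7.83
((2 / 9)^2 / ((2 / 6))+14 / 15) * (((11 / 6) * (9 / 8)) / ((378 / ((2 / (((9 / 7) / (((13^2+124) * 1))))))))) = 235279 / 87480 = 2.69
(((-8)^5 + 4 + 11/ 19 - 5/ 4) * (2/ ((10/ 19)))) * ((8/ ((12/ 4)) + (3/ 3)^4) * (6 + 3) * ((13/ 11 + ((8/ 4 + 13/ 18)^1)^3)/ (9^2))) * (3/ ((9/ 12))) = -682269098965/ 157464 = -4332857.66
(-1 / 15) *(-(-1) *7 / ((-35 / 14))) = 14 / 75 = 0.19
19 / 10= 1.90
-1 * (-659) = 659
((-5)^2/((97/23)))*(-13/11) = -7475/1067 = -7.01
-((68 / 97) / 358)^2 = -0.00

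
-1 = -1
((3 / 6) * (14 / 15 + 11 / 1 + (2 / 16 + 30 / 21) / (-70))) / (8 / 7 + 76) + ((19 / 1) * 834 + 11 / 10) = 5750623663 / 362880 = 15847.18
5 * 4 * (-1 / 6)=-10 / 3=-3.33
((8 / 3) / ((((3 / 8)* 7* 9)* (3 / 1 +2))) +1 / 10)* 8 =556 / 567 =0.98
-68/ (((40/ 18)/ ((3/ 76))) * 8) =-459/ 3040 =-0.15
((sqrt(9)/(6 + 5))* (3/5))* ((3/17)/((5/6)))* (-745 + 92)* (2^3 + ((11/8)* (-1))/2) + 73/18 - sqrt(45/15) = -54331229/336600 - sqrt(3) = -163.14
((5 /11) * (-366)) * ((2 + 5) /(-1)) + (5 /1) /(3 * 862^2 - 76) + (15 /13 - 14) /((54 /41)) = 9938583897289 /8606385216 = 1154.79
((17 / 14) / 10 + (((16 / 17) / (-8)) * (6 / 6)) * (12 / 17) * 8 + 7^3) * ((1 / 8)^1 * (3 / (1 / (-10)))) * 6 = -124702317 / 16184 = -7705.28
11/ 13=0.85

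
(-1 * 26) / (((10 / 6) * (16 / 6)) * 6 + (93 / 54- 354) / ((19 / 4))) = 2223 / 4061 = 0.55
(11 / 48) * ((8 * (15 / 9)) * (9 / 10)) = 11 / 4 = 2.75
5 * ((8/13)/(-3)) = -40/39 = -1.03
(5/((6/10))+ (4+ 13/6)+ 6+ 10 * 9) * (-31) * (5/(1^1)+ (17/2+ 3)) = -226083/4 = -56520.75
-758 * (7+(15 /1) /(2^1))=-10991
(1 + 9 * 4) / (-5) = -37 / 5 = -7.40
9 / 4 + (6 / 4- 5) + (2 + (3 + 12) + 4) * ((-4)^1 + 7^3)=28471 / 4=7117.75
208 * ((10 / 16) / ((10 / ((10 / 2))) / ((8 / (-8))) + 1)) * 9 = -1170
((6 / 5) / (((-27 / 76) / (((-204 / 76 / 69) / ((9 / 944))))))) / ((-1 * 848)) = -8024 / 493695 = -0.02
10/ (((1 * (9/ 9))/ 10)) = 100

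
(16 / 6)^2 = 64 / 9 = 7.11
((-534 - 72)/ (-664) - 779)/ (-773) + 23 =24.01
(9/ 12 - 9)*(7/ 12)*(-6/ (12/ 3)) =231/ 32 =7.22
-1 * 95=-95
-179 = -179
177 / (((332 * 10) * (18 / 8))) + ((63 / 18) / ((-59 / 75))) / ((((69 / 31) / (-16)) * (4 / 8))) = 216212063 / 3378930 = 63.99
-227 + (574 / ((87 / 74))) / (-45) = -931181 / 3915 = -237.85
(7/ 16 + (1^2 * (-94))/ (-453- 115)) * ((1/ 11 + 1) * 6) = 6165/ 1562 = 3.95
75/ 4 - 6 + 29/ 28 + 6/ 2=235/ 14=16.79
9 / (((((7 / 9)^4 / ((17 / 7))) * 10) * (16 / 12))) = 3011499 / 672280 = 4.48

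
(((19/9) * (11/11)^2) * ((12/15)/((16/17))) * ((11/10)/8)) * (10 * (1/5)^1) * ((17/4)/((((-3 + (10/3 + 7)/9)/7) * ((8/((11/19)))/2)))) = -734349/640000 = -1.15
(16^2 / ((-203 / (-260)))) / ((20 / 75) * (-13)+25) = 998400 / 65569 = 15.23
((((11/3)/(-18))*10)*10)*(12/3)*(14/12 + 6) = -47300/81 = -583.95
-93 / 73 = -1.27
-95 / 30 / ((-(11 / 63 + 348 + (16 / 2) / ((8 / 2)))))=399 / 44122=0.01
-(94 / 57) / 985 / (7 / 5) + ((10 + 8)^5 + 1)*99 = 14704053418499 / 78603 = 187067331.00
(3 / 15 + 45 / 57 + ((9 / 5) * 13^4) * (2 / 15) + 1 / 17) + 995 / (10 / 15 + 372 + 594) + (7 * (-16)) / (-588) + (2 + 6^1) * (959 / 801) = 36063313088881 / 5252076900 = 6866.49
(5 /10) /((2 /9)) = 9 /4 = 2.25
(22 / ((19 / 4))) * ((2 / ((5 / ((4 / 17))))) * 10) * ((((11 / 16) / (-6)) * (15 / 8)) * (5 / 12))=-0.39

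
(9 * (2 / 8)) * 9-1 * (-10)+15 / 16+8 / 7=32.33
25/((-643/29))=-725/643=-1.13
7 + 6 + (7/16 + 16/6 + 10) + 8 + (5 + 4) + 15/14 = 14843/336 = 44.18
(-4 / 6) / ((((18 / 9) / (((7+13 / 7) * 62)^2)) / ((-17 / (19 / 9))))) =753593136 / 931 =809444.83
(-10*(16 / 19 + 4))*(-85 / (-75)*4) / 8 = -1564 / 57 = -27.44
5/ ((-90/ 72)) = -4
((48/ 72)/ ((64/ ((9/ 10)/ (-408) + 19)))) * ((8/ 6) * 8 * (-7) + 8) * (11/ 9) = -16.12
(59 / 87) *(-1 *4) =-236 / 87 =-2.71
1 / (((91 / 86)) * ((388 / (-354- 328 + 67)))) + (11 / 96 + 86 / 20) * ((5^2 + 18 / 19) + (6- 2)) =10522221797 / 80502240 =130.71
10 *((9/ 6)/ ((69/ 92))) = 20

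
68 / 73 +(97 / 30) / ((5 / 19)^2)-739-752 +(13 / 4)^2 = -627573697 / 438000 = -1432.82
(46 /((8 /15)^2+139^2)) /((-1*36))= -575 /8694578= -0.00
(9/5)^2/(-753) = -27/6275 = -0.00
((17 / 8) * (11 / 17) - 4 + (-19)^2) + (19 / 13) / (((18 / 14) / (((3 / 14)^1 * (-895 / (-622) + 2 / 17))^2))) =14590525504925 / 40698649264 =358.50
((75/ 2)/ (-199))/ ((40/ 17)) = -255/ 3184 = -0.08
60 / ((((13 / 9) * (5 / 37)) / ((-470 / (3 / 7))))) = -4382280 / 13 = -337098.46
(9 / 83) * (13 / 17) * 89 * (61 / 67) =635193 / 94537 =6.72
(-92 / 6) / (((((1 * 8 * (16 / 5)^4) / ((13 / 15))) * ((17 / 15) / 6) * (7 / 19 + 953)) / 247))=-877004375 / 40362049536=-0.02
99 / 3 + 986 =1019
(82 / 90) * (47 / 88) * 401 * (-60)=-772727 / 66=-11707.98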